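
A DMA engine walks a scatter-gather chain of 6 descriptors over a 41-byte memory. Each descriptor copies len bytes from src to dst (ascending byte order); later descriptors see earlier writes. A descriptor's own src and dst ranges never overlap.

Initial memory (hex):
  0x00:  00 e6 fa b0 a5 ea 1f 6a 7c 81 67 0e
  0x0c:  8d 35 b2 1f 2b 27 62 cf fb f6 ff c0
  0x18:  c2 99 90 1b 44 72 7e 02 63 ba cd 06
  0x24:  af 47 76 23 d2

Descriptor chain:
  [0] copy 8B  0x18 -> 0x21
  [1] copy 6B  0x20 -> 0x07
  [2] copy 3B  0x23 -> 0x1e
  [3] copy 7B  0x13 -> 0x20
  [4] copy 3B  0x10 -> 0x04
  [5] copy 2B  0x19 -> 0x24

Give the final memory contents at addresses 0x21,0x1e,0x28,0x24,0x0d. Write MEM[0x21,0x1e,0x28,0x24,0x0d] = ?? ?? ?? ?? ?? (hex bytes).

  after D0: wrote 8B at 0x21 = c299901b44727e02
  after D1: wrote 6B at 0x07 = 63c299901b44
  after D2: wrote 3B at 0x1e = 901b44
  after D3: wrote 7B at 0x20 = cffbf6ffc0c299
  after D4: wrote 3B at 0x04 = 2b2762
  after D5: wrote 2B at 0x24 = 9990
query mem[0x21]=0xfb, mem[0x1e]=0x90, mem[0x28]=0x02, mem[0x24]=0x99, mem[0x0d]=0x35

MEM[0x21,0x1e,0x28,0x24,0x0d] = fb 90 02 99 35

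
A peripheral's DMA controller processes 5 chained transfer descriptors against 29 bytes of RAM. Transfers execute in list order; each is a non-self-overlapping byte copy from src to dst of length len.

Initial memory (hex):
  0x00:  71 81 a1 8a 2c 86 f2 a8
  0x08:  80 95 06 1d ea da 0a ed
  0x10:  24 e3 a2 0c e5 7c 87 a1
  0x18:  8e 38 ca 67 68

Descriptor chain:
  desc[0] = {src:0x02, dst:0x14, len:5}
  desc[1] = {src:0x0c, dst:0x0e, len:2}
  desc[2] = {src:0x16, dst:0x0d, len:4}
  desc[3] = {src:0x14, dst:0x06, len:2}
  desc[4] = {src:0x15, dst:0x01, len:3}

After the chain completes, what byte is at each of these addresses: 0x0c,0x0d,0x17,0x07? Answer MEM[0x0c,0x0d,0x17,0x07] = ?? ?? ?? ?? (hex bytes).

#0 dst[0x14+5] := {0xa1,0x8a,0x2c,0x86,0xf2}
#1 dst[0x0e+2] := {0xea,0xda}
#2 dst[0x0d+4] := {0x2c,0x86,0xf2,0x38}
#3 dst[0x06+2] := {0xa1,0x8a}
#4 dst[0x01+3] := {0x8a,0x2c,0x86}
query mem[0x0c]=0xea, mem[0x0d]=0x2c, mem[0x17]=0x86, mem[0x07]=0x8a

MEM[0x0c,0x0d,0x17,0x07] = ea 2c 86 8a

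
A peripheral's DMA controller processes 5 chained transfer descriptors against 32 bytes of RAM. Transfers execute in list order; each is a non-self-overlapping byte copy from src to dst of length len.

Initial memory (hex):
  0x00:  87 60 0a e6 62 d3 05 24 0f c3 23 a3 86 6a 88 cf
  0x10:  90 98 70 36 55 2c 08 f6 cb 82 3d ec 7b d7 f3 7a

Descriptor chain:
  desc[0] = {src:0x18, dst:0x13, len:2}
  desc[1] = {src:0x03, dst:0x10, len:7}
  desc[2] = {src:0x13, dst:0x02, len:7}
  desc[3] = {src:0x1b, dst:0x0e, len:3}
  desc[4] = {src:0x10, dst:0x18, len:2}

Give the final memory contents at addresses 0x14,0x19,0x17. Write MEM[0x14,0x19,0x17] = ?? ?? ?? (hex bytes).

  after D0: wrote 2B at 0x13 = cb82
  after D1: wrote 7B at 0x10 = e662d305240fc3
  after D2: wrote 7B at 0x02 = 05240fc3f6cb82
  after D3: wrote 3B at 0x0e = ec7bd7
  after D4: wrote 2B at 0x18 = d762
query mem[0x14]=0x24, mem[0x19]=0x62, mem[0x17]=0xf6

MEM[0x14,0x19,0x17] = 24 62 f6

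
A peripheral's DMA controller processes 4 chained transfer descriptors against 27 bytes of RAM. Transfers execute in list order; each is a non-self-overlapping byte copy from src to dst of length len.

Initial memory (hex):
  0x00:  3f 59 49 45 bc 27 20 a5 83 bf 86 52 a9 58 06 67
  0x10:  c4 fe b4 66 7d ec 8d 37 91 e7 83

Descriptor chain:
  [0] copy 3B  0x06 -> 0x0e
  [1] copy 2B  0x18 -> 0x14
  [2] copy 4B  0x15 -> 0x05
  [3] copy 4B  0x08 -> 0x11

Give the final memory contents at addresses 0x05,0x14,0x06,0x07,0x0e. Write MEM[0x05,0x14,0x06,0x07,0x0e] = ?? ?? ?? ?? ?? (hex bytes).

D0: mem[0x0e..0x10] <- [20 a5 83]
D1: mem[0x14..0x15] <- [91 e7]
D2: mem[0x05..0x08] <- [e7 8d 37 91]
D3: mem[0x11..0x14] <- [91 bf 86 52]
query mem[0x05]=0xe7, mem[0x14]=0x52, mem[0x06]=0x8d, mem[0x07]=0x37, mem[0x0e]=0x20

MEM[0x05,0x14,0x06,0x07,0x0e] = e7 52 8d 37 20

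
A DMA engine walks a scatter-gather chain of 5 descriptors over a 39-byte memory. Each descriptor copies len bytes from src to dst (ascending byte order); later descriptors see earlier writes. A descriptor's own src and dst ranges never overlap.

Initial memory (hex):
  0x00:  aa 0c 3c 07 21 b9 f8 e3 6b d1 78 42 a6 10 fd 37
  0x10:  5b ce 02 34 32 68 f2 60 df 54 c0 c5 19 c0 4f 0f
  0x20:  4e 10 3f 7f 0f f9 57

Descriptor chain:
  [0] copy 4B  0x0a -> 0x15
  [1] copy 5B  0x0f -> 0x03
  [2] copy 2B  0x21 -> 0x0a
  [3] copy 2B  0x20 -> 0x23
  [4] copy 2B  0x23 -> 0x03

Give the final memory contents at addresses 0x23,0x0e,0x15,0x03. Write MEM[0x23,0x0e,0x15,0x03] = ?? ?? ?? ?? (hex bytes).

[0] 0x0a->0x15 len=4 : 78 42 a6 10
[1] 0x0f->0x03 len=5 : 37 5b ce 02 34
[2] 0x21->0x0a len=2 : 10 3f
[3] 0x20->0x23 len=2 : 4e 10
[4] 0x23->0x03 len=2 : 4e 10
query mem[0x23]=0x4e, mem[0x0e]=0xfd, mem[0x15]=0x78, mem[0x03]=0x4e

MEM[0x23,0x0e,0x15,0x03] = 4e fd 78 4e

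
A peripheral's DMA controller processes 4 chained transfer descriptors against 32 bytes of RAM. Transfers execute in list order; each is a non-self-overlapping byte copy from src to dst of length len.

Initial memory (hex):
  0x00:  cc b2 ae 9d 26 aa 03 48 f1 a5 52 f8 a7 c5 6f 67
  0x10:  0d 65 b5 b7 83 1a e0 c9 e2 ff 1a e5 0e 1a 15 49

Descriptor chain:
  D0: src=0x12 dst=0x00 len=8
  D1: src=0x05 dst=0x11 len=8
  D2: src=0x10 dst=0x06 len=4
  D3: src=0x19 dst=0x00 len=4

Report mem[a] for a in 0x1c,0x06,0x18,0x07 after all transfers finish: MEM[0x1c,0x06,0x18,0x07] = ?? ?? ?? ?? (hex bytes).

D0: mem[0x00..0x07] <- [b5 b7 83 1a e0 c9 e2 ff]
D1: mem[0x11..0x18] <- [c9 e2 ff f1 a5 52 f8 a7]
D2: mem[0x06..0x09] <- [0d c9 e2 ff]
D3: mem[0x00..0x03] <- [ff 1a e5 0e]
query mem[0x1c]=0x0e, mem[0x06]=0x0d, mem[0x18]=0xa7, mem[0x07]=0xc9

MEM[0x1c,0x06,0x18,0x07] = 0e 0d a7 c9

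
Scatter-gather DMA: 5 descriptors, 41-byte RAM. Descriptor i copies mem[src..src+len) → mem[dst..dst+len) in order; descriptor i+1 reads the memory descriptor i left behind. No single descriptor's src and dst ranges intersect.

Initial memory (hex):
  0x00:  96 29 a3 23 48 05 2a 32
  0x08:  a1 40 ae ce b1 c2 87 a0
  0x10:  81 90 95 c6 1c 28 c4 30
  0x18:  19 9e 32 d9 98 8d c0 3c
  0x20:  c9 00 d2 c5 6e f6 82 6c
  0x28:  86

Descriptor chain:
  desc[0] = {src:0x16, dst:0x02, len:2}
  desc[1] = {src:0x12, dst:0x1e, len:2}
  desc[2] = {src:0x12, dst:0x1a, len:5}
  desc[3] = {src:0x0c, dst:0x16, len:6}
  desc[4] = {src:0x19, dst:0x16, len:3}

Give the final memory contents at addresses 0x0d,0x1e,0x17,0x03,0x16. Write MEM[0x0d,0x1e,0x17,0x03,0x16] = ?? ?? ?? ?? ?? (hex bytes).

D0: mem[0x02..0x03] <- [c4 30]
D1: mem[0x1e..0x1f] <- [95 c6]
D2: mem[0x1a..0x1e] <- [95 c6 1c 28 c4]
D3: mem[0x16..0x1b] <- [b1 c2 87 a0 81 90]
D4: mem[0x16..0x18] <- [a0 81 90]
query mem[0x0d]=0xc2, mem[0x1e]=0xc4, mem[0x17]=0x81, mem[0x03]=0x30, mem[0x16]=0xa0

MEM[0x0d,0x1e,0x17,0x03,0x16] = c2 c4 81 30 a0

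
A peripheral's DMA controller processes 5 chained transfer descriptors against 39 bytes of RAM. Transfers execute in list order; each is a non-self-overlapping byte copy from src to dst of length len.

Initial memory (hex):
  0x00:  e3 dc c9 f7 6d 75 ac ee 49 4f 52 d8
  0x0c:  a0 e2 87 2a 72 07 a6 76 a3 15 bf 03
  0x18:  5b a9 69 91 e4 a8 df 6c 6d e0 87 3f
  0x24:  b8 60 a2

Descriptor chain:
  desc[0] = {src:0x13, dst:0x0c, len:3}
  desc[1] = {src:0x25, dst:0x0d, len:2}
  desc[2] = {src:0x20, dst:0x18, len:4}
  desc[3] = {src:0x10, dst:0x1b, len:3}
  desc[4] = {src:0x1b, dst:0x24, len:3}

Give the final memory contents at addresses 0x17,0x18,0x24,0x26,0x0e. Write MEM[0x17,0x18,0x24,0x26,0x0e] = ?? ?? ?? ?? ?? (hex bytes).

MEM[0x17,0x18,0x24,0x26,0x0e] = 03 6d 72 a6 a2

[0] 0x13->0x0c len=3 : 76 a3 15
[1] 0x25->0x0d len=2 : 60 a2
[2] 0x20->0x18 len=4 : 6d e0 87 3f
[3] 0x10->0x1b len=3 : 72 07 a6
[4] 0x1b->0x24 len=3 : 72 07 a6
query mem[0x17]=0x03, mem[0x18]=0x6d, mem[0x24]=0x72, mem[0x26]=0xa6, mem[0x0e]=0xa2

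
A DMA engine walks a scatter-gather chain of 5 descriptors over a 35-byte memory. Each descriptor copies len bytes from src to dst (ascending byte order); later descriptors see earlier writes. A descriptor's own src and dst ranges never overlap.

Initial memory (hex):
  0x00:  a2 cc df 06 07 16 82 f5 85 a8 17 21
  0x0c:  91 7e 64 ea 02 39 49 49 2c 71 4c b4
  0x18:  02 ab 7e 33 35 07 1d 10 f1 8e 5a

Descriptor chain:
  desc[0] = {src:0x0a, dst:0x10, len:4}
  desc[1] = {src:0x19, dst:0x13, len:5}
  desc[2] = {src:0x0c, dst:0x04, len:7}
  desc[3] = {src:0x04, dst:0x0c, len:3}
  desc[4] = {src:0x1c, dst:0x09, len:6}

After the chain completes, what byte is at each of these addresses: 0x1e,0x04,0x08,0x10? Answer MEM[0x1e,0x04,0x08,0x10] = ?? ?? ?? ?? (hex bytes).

MEM[0x1e,0x04,0x08,0x10] = 1d 91 17 17

  after D0: wrote 4B at 0x10 = 1721917e
  after D1: wrote 5B at 0x13 = ab7e333507
  after D2: wrote 7B at 0x04 = 917e64ea172191
  after D3: wrote 3B at 0x0c = 917e64
  after D4: wrote 6B at 0x09 = 35071d10f18e
query mem[0x1e]=0x1d, mem[0x04]=0x91, mem[0x08]=0x17, mem[0x10]=0x17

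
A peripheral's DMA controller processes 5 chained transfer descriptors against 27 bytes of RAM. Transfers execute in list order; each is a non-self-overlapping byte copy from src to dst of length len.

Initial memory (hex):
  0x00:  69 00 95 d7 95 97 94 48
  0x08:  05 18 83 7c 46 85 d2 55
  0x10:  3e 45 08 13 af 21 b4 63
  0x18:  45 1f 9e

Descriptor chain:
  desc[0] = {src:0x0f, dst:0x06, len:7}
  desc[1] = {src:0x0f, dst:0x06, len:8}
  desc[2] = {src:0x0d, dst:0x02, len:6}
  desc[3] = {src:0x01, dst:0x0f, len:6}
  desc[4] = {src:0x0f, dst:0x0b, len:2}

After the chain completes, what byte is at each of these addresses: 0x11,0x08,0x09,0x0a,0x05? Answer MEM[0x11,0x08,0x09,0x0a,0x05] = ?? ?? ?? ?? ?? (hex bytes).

MEM[0x11,0x08,0x09,0x0a,0x05] = d2 45 08 13 3e

D0: mem[0x06..0x0c] <- [55 3e 45 08 13 af 21]
D1: mem[0x06..0x0d] <- [55 3e 45 08 13 af 21 b4]
D2: mem[0x02..0x07] <- [b4 d2 55 3e 45 08]
D3: mem[0x0f..0x14] <- [00 b4 d2 55 3e 45]
D4: mem[0x0b..0x0c] <- [00 b4]
query mem[0x11]=0xd2, mem[0x08]=0x45, mem[0x09]=0x08, mem[0x0a]=0x13, mem[0x05]=0x3e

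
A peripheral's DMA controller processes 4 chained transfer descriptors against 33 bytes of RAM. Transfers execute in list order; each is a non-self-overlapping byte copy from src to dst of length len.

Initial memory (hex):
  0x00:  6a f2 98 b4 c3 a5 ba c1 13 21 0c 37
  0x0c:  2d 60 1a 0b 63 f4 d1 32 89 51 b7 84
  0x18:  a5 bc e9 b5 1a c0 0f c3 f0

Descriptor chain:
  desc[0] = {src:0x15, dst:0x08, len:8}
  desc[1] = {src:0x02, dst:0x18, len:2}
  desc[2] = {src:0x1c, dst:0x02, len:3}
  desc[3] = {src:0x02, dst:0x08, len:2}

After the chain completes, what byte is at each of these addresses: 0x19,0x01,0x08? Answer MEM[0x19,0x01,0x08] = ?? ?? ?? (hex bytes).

[0] 0x15->0x08 len=8 : 51 b7 84 a5 bc e9 b5 1a
[1] 0x02->0x18 len=2 : 98 b4
[2] 0x1c->0x02 len=3 : 1a c0 0f
[3] 0x02->0x08 len=2 : 1a c0
query mem[0x19]=0xb4, mem[0x01]=0xf2, mem[0x08]=0x1a

MEM[0x19,0x01,0x08] = b4 f2 1a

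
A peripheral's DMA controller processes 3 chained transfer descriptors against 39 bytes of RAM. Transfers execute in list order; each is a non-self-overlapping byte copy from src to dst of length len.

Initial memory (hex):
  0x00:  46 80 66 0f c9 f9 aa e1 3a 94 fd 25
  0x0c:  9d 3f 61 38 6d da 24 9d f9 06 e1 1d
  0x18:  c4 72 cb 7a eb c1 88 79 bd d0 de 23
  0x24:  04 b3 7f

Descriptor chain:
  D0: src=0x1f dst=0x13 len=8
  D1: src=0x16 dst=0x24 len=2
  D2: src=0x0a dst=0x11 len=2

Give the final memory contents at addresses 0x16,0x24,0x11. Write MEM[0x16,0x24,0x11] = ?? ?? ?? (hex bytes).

[0] 0x1f->0x13 len=8 : 79 bd d0 de 23 04 b3 7f
[1] 0x16->0x24 len=2 : de 23
[2] 0x0a->0x11 len=2 : fd 25
query mem[0x16]=0xde, mem[0x24]=0xde, mem[0x11]=0xfd

MEM[0x16,0x24,0x11] = de de fd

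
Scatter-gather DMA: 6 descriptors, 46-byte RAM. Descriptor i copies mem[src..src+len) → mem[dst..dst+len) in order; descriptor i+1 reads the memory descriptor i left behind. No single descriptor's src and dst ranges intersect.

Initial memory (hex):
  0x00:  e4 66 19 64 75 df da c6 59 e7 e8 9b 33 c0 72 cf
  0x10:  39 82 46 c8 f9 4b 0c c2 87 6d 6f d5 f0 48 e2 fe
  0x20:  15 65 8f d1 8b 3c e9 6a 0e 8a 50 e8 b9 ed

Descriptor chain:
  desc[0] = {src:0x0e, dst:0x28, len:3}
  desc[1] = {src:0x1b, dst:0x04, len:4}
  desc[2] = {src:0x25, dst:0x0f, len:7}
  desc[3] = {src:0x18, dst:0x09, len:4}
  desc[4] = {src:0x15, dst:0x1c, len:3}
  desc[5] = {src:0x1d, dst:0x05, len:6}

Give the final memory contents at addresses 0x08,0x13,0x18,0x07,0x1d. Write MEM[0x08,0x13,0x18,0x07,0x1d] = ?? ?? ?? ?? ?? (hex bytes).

MEM[0x08,0x13,0x18,0x07,0x1d] = 15 cf 87 fe 0c

D0: mem[0x28..0x2a] <- [72 cf 39]
D1: mem[0x04..0x07] <- [d5 f0 48 e2]
D2: mem[0x0f..0x15] <- [3c e9 6a 72 cf 39 e8]
D3: mem[0x09..0x0c] <- [87 6d 6f d5]
D4: mem[0x1c..0x1e] <- [e8 0c c2]
D5: mem[0x05..0x0a] <- [0c c2 fe 15 65 8f]
query mem[0x08]=0x15, mem[0x13]=0xcf, mem[0x18]=0x87, mem[0x07]=0xfe, mem[0x1d]=0x0c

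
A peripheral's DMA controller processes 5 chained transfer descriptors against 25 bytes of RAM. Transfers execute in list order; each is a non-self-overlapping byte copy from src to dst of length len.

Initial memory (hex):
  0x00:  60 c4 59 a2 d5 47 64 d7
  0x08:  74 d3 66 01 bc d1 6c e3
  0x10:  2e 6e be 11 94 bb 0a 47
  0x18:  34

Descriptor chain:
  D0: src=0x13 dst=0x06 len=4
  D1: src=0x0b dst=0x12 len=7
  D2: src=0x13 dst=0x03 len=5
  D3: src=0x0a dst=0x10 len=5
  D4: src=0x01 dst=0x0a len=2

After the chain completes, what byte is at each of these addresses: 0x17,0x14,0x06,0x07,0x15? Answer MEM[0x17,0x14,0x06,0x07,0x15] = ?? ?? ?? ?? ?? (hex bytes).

#0 dst[0x06+4] := {0x11,0x94,0xbb,0x0a}
#1 dst[0x12+7] := {0x01,0xbc,0xd1,0x6c,0xe3,0x2e,0x6e}
#2 dst[0x03+5] := {0xbc,0xd1,0x6c,0xe3,0x2e}
#3 dst[0x10+5] := {0x66,0x01,0xbc,0xd1,0x6c}
#4 dst[0x0a+2] := {0xc4,0x59}
query mem[0x17]=0x2e, mem[0x14]=0x6c, mem[0x06]=0xe3, mem[0x07]=0x2e, mem[0x15]=0x6c

MEM[0x17,0x14,0x06,0x07,0x15] = 2e 6c e3 2e 6c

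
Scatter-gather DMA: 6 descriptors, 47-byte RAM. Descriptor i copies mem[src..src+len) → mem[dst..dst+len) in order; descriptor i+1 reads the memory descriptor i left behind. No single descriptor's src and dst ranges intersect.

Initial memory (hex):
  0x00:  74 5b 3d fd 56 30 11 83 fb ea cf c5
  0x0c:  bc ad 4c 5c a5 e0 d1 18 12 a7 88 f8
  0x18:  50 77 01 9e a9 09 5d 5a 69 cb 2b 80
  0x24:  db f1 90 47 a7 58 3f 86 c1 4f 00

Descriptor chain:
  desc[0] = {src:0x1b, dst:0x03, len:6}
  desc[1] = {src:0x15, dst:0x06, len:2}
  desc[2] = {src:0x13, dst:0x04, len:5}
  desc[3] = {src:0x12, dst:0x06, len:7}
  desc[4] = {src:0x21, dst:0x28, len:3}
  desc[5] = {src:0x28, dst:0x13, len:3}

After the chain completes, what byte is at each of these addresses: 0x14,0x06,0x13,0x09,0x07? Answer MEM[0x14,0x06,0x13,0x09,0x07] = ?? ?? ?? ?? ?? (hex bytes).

#0 dst[0x03+6] := {0x9e,0xa9,0x09,0x5d,0x5a,0x69}
#1 dst[0x06+2] := {0xa7,0x88}
#2 dst[0x04+5] := {0x18,0x12,0xa7,0x88,0xf8}
#3 dst[0x06+7] := {0xd1,0x18,0x12,0xa7,0x88,0xf8,0x50}
#4 dst[0x28+3] := {0xcb,0x2b,0x80}
#5 dst[0x13+3] := {0xcb,0x2b,0x80}
query mem[0x14]=0x2b, mem[0x06]=0xd1, mem[0x13]=0xcb, mem[0x09]=0xa7, mem[0x07]=0x18

MEM[0x14,0x06,0x13,0x09,0x07] = 2b d1 cb a7 18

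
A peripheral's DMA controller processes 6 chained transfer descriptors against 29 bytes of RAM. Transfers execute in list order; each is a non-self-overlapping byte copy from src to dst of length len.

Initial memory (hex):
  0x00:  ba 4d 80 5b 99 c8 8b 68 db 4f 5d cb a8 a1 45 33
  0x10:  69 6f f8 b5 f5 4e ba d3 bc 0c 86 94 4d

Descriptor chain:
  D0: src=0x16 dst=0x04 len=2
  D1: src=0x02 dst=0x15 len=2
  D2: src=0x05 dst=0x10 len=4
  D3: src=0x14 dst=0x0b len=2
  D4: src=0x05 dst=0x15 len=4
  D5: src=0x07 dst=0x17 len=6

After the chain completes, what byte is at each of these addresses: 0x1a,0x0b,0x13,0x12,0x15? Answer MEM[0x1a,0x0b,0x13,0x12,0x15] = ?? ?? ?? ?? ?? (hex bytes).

#0 dst[0x04+2] := {0xba,0xd3}
#1 dst[0x15+2] := {0x80,0x5b}
#2 dst[0x10+4] := {0xd3,0x8b,0x68,0xdb}
#3 dst[0x0b+2] := {0xf5,0x80}
#4 dst[0x15+4] := {0xd3,0x8b,0x68,0xdb}
#5 dst[0x17+6] := {0x68,0xdb,0x4f,0x5d,0xf5,0x80}
query mem[0x1a]=0x5d, mem[0x0b]=0xf5, mem[0x13]=0xdb, mem[0x12]=0x68, mem[0x15]=0xd3

MEM[0x1a,0x0b,0x13,0x12,0x15] = 5d f5 db 68 d3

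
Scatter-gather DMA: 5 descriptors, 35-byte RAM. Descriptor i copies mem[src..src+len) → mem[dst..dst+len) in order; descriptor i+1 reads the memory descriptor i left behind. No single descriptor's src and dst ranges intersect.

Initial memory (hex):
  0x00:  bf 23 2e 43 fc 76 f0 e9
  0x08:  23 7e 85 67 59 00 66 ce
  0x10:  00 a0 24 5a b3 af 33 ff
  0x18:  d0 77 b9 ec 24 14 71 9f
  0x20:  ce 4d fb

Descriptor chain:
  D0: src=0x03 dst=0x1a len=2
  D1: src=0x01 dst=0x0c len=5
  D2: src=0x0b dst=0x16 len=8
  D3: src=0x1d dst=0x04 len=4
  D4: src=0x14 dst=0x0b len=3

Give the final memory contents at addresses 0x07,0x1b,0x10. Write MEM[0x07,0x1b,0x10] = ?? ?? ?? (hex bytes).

D0: mem[0x1a..0x1b] <- [43 fc]
D1: mem[0x0c..0x10] <- [23 2e 43 fc 76]
D2: mem[0x16..0x1d] <- [67 23 2e 43 fc 76 a0 24]
D3: mem[0x04..0x07] <- [24 71 9f ce]
D4: mem[0x0b..0x0d] <- [b3 af 67]
query mem[0x07]=0xce, mem[0x1b]=0x76, mem[0x10]=0x76

MEM[0x07,0x1b,0x10] = ce 76 76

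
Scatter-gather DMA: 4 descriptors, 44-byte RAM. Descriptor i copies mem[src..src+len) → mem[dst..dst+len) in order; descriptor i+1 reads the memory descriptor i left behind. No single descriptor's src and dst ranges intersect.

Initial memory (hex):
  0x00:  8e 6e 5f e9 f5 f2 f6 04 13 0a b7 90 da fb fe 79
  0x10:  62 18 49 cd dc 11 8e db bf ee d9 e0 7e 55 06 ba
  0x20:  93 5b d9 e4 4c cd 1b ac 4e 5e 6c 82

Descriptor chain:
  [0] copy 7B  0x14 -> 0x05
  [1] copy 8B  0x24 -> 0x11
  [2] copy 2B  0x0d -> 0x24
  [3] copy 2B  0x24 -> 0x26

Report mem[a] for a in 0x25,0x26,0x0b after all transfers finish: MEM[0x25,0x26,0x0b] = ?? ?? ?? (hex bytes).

D0: mem[0x05..0x0b] <- [dc 11 8e db bf ee d9]
D1: mem[0x11..0x18] <- [4c cd 1b ac 4e 5e 6c 82]
D2: mem[0x24..0x25] <- [fb fe]
D3: mem[0x26..0x27] <- [fb fe]
query mem[0x25]=0xfe, mem[0x26]=0xfb, mem[0x0b]=0xd9

MEM[0x25,0x26,0x0b] = fe fb d9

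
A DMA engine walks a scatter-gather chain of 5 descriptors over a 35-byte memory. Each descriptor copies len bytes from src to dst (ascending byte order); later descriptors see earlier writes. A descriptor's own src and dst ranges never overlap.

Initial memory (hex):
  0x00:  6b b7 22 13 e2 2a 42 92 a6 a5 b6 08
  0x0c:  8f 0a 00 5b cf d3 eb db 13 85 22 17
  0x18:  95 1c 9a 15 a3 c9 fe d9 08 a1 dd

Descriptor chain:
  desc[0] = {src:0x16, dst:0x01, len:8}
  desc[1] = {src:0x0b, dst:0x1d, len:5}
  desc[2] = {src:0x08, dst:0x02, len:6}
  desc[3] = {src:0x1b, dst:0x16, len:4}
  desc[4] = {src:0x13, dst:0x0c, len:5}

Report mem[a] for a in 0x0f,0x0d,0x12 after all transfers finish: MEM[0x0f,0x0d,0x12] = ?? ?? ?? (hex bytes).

MEM[0x0f,0x0d,0x12] = 15 13 eb

  after D0: wrote 8B at 0x01 = 2217951c9a15a3c9
  after D1: wrote 5B at 0x1d = 088f0a005b
  after D2: wrote 6B at 0x02 = c9a5b6088f0a
  after D3: wrote 4B at 0x16 = 15a3088f
  after D4: wrote 5B at 0x0c = db138515a3
query mem[0x0f]=0x15, mem[0x0d]=0x13, mem[0x12]=0xeb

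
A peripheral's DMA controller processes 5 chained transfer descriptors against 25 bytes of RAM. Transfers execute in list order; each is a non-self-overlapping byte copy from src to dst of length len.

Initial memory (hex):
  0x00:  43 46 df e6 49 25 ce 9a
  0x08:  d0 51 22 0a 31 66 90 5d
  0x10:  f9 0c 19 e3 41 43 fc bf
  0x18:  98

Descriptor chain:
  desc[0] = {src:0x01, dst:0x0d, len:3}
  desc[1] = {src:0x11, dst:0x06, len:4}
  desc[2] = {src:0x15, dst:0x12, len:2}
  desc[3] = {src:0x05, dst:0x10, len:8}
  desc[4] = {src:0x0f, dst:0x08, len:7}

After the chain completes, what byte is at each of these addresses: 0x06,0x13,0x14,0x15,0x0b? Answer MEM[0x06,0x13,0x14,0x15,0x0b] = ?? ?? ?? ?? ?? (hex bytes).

MEM[0x06,0x13,0x14,0x15,0x0b] = 0c e3 41 22 19

[0] 0x01->0x0d len=3 : 46 df e6
[1] 0x11->0x06 len=4 : 0c 19 e3 41
[2] 0x15->0x12 len=2 : 43 fc
[3] 0x05->0x10 len=8 : 25 0c 19 e3 41 22 0a 31
[4] 0x0f->0x08 len=7 : e6 25 0c 19 e3 41 22
query mem[0x06]=0x0c, mem[0x13]=0xe3, mem[0x14]=0x41, mem[0x15]=0x22, mem[0x0b]=0x19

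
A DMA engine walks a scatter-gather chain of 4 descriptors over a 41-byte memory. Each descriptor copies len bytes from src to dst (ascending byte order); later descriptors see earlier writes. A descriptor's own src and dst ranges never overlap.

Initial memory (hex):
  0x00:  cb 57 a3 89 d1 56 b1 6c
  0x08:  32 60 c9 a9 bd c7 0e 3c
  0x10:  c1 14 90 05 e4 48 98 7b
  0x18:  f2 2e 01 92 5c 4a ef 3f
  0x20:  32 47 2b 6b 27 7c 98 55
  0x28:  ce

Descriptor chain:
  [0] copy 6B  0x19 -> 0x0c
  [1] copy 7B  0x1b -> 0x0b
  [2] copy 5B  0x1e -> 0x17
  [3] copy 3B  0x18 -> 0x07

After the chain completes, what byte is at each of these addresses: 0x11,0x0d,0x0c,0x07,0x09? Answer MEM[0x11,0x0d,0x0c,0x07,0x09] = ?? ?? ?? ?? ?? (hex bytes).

#0 dst[0x0c+6] := {0x2e,0x01,0x92,0x5c,0x4a,0xef}
#1 dst[0x0b+7] := {0x92,0x5c,0x4a,0xef,0x3f,0x32,0x47}
#2 dst[0x17+5] := {0xef,0x3f,0x32,0x47,0x2b}
#3 dst[0x07+3] := {0x3f,0x32,0x47}
query mem[0x11]=0x47, mem[0x0d]=0x4a, mem[0x0c]=0x5c, mem[0x07]=0x3f, mem[0x09]=0x47

MEM[0x11,0x0d,0x0c,0x07,0x09] = 47 4a 5c 3f 47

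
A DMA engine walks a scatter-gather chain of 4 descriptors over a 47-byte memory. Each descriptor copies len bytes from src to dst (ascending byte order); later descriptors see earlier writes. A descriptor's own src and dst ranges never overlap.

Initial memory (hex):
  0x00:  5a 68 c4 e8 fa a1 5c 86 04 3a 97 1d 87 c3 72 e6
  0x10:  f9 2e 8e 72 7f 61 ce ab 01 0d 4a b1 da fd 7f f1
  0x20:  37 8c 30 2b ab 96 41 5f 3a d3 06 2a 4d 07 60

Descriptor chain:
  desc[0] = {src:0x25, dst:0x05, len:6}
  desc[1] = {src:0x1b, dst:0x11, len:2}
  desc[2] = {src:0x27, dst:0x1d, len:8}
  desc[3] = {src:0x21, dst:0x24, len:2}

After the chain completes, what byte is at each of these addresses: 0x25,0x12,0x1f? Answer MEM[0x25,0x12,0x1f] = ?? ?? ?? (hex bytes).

MEM[0x25,0x12,0x1f] = 4d da d3

#0 dst[0x05+6] := {0x96,0x41,0x5f,0x3a,0xd3,0x06}
#1 dst[0x11+2] := {0xb1,0xda}
#2 dst[0x1d+8] := {0x5f,0x3a,0xd3,0x06,0x2a,0x4d,0x07,0x60}
#3 dst[0x24+2] := {0x2a,0x4d}
query mem[0x25]=0x4d, mem[0x12]=0xda, mem[0x1f]=0xd3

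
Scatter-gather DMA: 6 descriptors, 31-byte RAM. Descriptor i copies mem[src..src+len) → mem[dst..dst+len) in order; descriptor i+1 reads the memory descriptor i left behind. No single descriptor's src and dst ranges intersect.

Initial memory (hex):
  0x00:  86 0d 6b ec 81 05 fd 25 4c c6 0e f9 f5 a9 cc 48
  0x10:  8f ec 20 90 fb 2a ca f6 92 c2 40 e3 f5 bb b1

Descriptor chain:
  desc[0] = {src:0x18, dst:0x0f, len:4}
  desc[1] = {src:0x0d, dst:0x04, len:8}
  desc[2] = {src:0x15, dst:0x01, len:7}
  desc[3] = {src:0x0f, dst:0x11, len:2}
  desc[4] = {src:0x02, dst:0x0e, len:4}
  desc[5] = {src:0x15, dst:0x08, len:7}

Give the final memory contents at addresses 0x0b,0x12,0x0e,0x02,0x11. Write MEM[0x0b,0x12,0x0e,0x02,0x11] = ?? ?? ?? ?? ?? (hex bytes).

D0: mem[0x0f..0x12] <- [92 c2 40 e3]
D1: mem[0x04..0x0b] <- [a9 cc 92 c2 40 e3 90 fb]
D2: mem[0x01..0x07] <- [2a ca f6 92 c2 40 e3]
D3: mem[0x11..0x12] <- [92 c2]
D4: mem[0x0e..0x11] <- [ca f6 92 c2]
D5: mem[0x08..0x0e] <- [2a ca f6 92 c2 40 e3]
query mem[0x0b]=0x92, mem[0x12]=0xc2, mem[0x0e]=0xe3, mem[0x02]=0xca, mem[0x11]=0xc2

MEM[0x0b,0x12,0x0e,0x02,0x11] = 92 c2 e3 ca c2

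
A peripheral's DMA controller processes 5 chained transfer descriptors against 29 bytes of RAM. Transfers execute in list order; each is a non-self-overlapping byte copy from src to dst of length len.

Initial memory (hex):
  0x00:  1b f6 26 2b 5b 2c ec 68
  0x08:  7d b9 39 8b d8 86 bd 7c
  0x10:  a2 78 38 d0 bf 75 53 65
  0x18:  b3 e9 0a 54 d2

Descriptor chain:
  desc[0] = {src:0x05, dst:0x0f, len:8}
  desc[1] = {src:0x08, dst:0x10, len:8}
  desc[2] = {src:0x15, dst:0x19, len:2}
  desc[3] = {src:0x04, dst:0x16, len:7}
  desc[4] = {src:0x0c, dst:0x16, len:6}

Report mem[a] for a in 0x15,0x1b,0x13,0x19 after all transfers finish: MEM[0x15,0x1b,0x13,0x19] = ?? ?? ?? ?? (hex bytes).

MEM[0x15,0x1b,0x13,0x19] = 86 b9 8b 2c

[0] 0x05->0x0f len=8 : 2c ec 68 7d b9 39 8b d8
[1] 0x08->0x10 len=8 : 7d b9 39 8b d8 86 bd 2c
[2] 0x15->0x19 len=2 : 86 bd
[3] 0x04->0x16 len=7 : 5b 2c ec 68 7d b9 39
[4] 0x0c->0x16 len=6 : d8 86 bd 2c 7d b9
query mem[0x15]=0x86, mem[0x1b]=0xb9, mem[0x13]=0x8b, mem[0x19]=0x2c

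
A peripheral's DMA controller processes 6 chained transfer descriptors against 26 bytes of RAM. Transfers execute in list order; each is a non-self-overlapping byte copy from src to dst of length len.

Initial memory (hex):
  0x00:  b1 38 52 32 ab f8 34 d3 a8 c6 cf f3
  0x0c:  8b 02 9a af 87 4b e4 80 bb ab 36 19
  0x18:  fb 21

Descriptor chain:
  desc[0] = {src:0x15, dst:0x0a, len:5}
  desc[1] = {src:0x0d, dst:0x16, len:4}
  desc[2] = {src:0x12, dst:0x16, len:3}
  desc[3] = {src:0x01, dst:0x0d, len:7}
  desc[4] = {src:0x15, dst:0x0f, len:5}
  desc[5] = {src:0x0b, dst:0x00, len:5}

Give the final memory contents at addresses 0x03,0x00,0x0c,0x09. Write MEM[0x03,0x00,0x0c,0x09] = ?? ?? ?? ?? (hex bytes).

[0] 0x15->0x0a len=5 : ab 36 19 fb 21
[1] 0x0d->0x16 len=4 : fb 21 af 87
[2] 0x12->0x16 len=3 : e4 80 bb
[3] 0x01->0x0d len=7 : 38 52 32 ab f8 34 d3
[4] 0x15->0x0f len=5 : ab e4 80 bb 87
[5] 0x0b->0x00 len=5 : 36 19 38 52 ab
query mem[0x03]=0x52, mem[0x00]=0x36, mem[0x0c]=0x19, mem[0x09]=0xc6

MEM[0x03,0x00,0x0c,0x09] = 52 36 19 c6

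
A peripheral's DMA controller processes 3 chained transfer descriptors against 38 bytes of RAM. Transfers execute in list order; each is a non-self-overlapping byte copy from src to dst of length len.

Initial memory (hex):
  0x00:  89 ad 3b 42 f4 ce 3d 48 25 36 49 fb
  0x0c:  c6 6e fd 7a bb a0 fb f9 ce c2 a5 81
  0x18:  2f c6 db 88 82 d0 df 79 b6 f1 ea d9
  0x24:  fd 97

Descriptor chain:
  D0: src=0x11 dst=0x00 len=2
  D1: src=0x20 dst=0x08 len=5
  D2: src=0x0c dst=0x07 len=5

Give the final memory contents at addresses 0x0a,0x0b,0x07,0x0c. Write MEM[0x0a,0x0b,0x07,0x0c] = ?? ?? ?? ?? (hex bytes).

MEM[0x0a,0x0b,0x07,0x0c] = 7a bb fd fd

#0 dst[0x00+2] := {0xa0,0xfb}
#1 dst[0x08+5] := {0xb6,0xf1,0xea,0xd9,0xfd}
#2 dst[0x07+5] := {0xfd,0x6e,0xfd,0x7a,0xbb}
query mem[0x0a]=0x7a, mem[0x0b]=0xbb, mem[0x07]=0xfd, mem[0x0c]=0xfd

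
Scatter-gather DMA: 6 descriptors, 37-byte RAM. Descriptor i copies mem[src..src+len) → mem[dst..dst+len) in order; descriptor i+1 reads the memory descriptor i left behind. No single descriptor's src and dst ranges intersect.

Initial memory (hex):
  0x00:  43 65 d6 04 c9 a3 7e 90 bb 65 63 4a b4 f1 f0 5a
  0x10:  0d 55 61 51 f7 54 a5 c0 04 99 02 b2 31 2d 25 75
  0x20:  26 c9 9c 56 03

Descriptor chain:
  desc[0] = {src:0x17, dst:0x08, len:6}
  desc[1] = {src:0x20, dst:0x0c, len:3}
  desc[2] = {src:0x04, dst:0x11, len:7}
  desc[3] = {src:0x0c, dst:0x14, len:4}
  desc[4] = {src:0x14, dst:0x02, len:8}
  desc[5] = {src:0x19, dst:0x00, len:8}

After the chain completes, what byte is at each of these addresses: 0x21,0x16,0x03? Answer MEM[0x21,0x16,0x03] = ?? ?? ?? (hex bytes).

MEM[0x21,0x16,0x03] = c9 9c 31

#0 dst[0x08+6] := {0xc0,0x04,0x99,0x02,0xb2,0x31}
#1 dst[0x0c+3] := {0x26,0xc9,0x9c}
#2 dst[0x11+7] := {0xc9,0xa3,0x7e,0x90,0xc0,0x04,0x99}
#3 dst[0x14+4] := {0x26,0xc9,0x9c,0x5a}
#4 dst[0x02+8] := {0x26,0xc9,0x9c,0x5a,0x04,0x99,0x02,0xb2}
#5 dst[0x00+8] := {0x99,0x02,0xb2,0x31,0x2d,0x25,0x75,0x26}
query mem[0x21]=0xc9, mem[0x16]=0x9c, mem[0x03]=0x31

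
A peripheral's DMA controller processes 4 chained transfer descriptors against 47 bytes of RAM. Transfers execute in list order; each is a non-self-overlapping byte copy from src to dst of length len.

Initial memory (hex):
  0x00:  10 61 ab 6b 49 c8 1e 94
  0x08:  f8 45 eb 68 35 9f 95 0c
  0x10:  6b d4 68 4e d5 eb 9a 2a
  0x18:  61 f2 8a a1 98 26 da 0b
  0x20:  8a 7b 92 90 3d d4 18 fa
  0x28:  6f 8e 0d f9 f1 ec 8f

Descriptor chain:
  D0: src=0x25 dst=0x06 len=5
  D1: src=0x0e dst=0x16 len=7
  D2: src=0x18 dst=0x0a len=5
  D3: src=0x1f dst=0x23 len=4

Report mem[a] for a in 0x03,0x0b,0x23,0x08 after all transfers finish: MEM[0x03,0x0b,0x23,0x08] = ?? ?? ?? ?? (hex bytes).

  after D0: wrote 5B at 0x06 = d418fa6f8e
  after D1: wrote 7B at 0x16 = 950c6bd4684ed5
  after D2: wrote 5B at 0x0a = 6bd4684ed5
  after D3: wrote 4B at 0x23 = 0b8a7b92
query mem[0x03]=0x6b, mem[0x0b]=0xd4, mem[0x23]=0x0b, mem[0x08]=0xfa

MEM[0x03,0x0b,0x23,0x08] = 6b d4 0b fa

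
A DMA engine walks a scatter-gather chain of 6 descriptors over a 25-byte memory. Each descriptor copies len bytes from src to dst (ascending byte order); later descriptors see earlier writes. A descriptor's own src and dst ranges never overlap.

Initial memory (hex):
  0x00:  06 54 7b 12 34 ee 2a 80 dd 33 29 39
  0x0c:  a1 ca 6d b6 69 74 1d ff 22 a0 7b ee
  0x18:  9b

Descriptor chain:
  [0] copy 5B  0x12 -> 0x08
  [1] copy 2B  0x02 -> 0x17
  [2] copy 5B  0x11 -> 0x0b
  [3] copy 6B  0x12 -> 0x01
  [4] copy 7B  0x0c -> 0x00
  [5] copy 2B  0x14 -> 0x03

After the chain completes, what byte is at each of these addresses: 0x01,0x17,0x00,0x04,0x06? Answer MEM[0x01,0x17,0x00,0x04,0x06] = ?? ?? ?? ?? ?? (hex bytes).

#0 dst[0x08+5] := {0x1d,0xff,0x22,0xa0,0x7b}
#1 dst[0x17+2] := {0x7b,0x12}
#2 dst[0x0b+5] := {0x74,0x1d,0xff,0x22,0xa0}
#3 dst[0x01+6] := {0x1d,0xff,0x22,0xa0,0x7b,0x7b}
#4 dst[0x00+7] := {0x1d,0xff,0x22,0xa0,0x69,0x74,0x1d}
#5 dst[0x03+2] := {0x22,0xa0}
query mem[0x01]=0xff, mem[0x17]=0x7b, mem[0x00]=0x1d, mem[0x04]=0xa0, mem[0x06]=0x1d

MEM[0x01,0x17,0x00,0x04,0x06] = ff 7b 1d a0 1d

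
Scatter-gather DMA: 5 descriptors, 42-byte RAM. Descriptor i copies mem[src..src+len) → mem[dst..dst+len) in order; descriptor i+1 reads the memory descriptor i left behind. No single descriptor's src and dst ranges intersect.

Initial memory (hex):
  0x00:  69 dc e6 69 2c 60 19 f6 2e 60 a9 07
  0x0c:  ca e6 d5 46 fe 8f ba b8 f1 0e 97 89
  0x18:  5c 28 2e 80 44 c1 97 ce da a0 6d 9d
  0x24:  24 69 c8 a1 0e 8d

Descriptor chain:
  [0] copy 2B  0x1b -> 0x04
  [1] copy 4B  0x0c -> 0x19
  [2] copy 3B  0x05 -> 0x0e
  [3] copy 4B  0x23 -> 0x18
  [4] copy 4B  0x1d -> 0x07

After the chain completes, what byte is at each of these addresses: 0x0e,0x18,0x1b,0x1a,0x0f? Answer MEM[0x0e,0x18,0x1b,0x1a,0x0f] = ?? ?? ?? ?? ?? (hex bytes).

MEM[0x0e,0x18,0x1b,0x1a,0x0f] = 44 9d c8 69 19

[0] 0x1b->0x04 len=2 : 80 44
[1] 0x0c->0x19 len=4 : ca e6 d5 46
[2] 0x05->0x0e len=3 : 44 19 f6
[3] 0x23->0x18 len=4 : 9d 24 69 c8
[4] 0x1d->0x07 len=4 : c1 97 ce da
query mem[0x0e]=0x44, mem[0x18]=0x9d, mem[0x1b]=0xc8, mem[0x1a]=0x69, mem[0x0f]=0x19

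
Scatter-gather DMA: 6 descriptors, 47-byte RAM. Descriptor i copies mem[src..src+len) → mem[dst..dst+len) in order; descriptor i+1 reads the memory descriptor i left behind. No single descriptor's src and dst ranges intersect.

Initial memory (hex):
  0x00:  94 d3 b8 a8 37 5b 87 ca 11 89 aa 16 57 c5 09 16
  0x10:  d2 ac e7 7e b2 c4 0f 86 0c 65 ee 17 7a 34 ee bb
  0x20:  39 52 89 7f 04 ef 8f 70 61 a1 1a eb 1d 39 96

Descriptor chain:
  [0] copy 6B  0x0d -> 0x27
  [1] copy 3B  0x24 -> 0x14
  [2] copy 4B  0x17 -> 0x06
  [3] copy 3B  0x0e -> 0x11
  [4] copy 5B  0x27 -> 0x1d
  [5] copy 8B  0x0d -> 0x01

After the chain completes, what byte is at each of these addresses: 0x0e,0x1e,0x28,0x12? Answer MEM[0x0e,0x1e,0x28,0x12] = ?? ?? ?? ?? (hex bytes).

MEM[0x0e,0x1e,0x28,0x12] = 09 09 09 16

#0 dst[0x27+6] := {0xc5,0x09,0x16,0xd2,0xac,0xe7}
#1 dst[0x14+3] := {0x04,0xef,0x8f}
#2 dst[0x06+4] := {0x86,0x0c,0x65,0xee}
#3 dst[0x11+3] := {0x09,0x16,0xd2}
#4 dst[0x1d+5] := {0xc5,0x09,0x16,0xd2,0xac}
#5 dst[0x01+8] := {0xc5,0x09,0x16,0xd2,0x09,0x16,0xd2,0x04}
query mem[0x0e]=0x09, mem[0x1e]=0x09, mem[0x28]=0x09, mem[0x12]=0x16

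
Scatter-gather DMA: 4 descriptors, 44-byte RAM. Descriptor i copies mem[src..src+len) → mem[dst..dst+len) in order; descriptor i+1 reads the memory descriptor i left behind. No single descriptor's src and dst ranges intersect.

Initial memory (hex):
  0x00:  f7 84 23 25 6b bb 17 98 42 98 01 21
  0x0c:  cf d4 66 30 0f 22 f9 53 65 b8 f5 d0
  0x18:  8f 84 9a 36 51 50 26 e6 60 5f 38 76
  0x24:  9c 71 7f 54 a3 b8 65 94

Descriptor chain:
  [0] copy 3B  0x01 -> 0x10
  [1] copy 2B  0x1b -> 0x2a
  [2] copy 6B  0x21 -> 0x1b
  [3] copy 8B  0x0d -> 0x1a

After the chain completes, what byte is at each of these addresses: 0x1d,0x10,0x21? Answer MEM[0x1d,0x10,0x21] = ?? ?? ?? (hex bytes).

  after D0: wrote 3B at 0x10 = 842325
  after D1: wrote 2B at 0x2a = 3651
  after D2: wrote 6B at 0x1b = 5f38769c717f
  after D3: wrote 8B at 0x1a = d466308423255365
query mem[0x1d]=0x84, mem[0x10]=0x84, mem[0x21]=0x65

MEM[0x1d,0x10,0x21] = 84 84 65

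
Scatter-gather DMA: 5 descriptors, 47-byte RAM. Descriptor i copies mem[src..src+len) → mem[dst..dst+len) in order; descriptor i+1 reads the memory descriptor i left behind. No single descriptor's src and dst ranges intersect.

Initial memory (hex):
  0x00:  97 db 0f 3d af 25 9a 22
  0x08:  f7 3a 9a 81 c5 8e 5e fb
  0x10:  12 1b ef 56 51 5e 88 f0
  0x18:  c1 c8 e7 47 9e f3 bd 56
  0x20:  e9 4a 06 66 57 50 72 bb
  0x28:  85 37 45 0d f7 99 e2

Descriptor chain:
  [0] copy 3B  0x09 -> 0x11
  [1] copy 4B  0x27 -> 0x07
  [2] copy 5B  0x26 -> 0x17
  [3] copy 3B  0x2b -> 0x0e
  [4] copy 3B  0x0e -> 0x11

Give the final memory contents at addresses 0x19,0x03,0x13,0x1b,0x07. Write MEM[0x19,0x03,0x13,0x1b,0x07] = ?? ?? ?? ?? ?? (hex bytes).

[0] 0x09->0x11 len=3 : 3a 9a 81
[1] 0x27->0x07 len=4 : bb 85 37 45
[2] 0x26->0x17 len=5 : 72 bb 85 37 45
[3] 0x2b->0x0e len=3 : 0d f7 99
[4] 0x0e->0x11 len=3 : 0d f7 99
query mem[0x19]=0x85, mem[0x03]=0x3d, mem[0x13]=0x99, mem[0x1b]=0x45, mem[0x07]=0xbb

MEM[0x19,0x03,0x13,0x1b,0x07] = 85 3d 99 45 bb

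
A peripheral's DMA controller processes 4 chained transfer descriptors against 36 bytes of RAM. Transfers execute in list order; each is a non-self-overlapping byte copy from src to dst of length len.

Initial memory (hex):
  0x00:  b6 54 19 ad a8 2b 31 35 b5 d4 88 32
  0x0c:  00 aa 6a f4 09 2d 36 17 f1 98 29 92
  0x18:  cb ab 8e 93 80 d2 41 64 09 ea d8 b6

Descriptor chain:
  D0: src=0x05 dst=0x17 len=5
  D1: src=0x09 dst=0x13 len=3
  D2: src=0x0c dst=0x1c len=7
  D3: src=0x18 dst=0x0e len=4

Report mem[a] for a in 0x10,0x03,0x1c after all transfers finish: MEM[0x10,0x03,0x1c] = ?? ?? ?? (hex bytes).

MEM[0x10,0x03,0x1c] = b5 ad 00

[0] 0x05->0x17 len=5 : 2b 31 35 b5 d4
[1] 0x09->0x13 len=3 : d4 88 32
[2] 0x0c->0x1c len=7 : 00 aa 6a f4 09 2d 36
[3] 0x18->0x0e len=4 : 31 35 b5 d4
query mem[0x10]=0xb5, mem[0x03]=0xad, mem[0x1c]=0x00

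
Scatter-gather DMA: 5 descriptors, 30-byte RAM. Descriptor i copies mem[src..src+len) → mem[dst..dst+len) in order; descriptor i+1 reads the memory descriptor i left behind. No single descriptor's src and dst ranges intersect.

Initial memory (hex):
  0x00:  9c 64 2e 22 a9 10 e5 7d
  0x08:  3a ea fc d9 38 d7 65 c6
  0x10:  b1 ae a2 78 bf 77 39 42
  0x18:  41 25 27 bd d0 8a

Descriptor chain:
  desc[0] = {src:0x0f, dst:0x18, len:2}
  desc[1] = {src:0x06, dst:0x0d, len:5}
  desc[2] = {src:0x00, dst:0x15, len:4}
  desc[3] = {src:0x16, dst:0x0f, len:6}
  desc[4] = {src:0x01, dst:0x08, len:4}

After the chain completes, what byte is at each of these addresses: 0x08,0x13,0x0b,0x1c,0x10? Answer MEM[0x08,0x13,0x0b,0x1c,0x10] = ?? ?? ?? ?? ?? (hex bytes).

MEM[0x08,0x13,0x0b,0x1c,0x10] = 64 27 a9 d0 2e

#0 dst[0x18+2] := {0xc6,0xb1}
#1 dst[0x0d+5] := {0xe5,0x7d,0x3a,0xea,0xfc}
#2 dst[0x15+4] := {0x9c,0x64,0x2e,0x22}
#3 dst[0x0f+6] := {0x64,0x2e,0x22,0xb1,0x27,0xbd}
#4 dst[0x08+4] := {0x64,0x2e,0x22,0xa9}
query mem[0x08]=0x64, mem[0x13]=0x27, mem[0x0b]=0xa9, mem[0x1c]=0xd0, mem[0x10]=0x2e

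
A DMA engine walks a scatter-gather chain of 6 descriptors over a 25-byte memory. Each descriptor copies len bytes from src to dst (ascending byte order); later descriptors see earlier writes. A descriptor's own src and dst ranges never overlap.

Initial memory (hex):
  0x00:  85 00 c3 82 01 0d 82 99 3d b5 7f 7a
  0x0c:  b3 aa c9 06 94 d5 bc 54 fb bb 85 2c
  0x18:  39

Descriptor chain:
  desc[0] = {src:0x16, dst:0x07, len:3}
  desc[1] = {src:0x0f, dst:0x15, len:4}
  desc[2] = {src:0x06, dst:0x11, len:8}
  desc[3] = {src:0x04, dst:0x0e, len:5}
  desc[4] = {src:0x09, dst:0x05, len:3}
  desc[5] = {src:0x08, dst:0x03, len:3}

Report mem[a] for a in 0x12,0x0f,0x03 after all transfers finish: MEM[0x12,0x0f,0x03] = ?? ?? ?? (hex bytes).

[0] 0x16->0x07 len=3 : 85 2c 39
[1] 0x0f->0x15 len=4 : 06 94 d5 bc
[2] 0x06->0x11 len=8 : 82 85 2c 39 7f 7a b3 aa
[3] 0x04->0x0e len=5 : 01 0d 82 85 2c
[4] 0x09->0x05 len=3 : 39 7f 7a
[5] 0x08->0x03 len=3 : 2c 39 7f
query mem[0x12]=0x2c, mem[0x0f]=0x0d, mem[0x03]=0x2c

MEM[0x12,0x0f,0x03] = 2c 0d 2c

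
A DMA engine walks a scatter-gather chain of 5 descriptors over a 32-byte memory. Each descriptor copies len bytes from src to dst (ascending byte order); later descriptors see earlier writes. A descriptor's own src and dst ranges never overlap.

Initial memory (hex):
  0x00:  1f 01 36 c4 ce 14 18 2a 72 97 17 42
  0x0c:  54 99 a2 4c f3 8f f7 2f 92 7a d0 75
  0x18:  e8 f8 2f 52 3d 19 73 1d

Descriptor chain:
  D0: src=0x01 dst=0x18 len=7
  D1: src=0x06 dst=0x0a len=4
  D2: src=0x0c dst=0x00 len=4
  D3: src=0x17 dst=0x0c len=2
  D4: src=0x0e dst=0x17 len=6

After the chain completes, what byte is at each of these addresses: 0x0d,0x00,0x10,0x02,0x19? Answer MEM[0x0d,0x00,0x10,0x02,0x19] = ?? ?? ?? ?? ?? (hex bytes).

  after D0: wrote 7B at 0x18 = 0136c4ce14182a
  after D1: wrote 4B at 0x0a = 182a7297
  after D2: wrote 4B at 0x00 = 7297a24c
  after D3: wrote 2B at 0x0c = 7501
  after D4: wrote 6B at 0x17 = a24cf38ff72f
query mem[0x0d]=0x01, mem[0x00]=0x72, mem[0x10]=0xf3, mem[0x02]=0xa2, mem[0x19]=0xf3

MEM[0x0d,0x00,0x10,0x02,0x19] = 01 72 f3 a2 f3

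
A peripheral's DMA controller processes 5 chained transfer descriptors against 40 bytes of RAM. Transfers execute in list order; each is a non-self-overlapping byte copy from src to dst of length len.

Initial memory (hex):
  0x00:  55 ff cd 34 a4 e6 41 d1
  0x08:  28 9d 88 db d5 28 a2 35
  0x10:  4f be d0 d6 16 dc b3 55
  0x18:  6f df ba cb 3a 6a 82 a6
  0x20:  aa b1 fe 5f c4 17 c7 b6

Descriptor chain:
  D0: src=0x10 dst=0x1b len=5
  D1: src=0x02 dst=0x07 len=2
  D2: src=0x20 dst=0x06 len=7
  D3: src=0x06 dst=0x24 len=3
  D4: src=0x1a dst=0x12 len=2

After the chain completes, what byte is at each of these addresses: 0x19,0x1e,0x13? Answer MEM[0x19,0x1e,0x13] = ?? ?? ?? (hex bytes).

MEM[0x19,0x1e,0x13] = df d6 4f

[0] 0x10->0x1b len=5 : 4f be d0 d6 16
[1] 0x02->0x07 len=2 : cd 34
[2] 0x20->0x06 len=7 : aa b1 fe 5f c4 17 c7
[3] 0x06->0x24 len=3 : aa b1 fe
[4] 0x1a->0x12 len=2 : ba 4f
query mem[0x19]=0xdf, mem[0x1e]=0xd6, mem[0x13]=0x4f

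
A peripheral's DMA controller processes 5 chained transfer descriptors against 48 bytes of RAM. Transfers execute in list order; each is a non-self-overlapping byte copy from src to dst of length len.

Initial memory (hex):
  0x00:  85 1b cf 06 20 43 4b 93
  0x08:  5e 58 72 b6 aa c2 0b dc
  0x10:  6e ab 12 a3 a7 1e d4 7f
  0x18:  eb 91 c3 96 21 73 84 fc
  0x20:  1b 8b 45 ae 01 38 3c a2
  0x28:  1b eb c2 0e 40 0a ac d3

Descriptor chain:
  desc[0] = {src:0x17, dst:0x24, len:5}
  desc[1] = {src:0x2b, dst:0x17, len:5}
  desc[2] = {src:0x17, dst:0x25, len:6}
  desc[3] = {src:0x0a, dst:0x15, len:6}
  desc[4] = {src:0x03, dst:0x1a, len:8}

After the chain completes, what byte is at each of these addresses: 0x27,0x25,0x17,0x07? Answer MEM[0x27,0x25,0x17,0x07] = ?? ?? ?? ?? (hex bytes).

MEM[0x27,0x25,0x17,0x07] = 0a 0e aa 93

#0 dst[0x24+5] := {0x7f,0xeb,0x91,0xc3,0x96}
#1 dst[0x17+5] := {0x0e,0x40,0x0a,0xac,0xd3}
#2 dst[0x25+6] := {0x0e,0x40,0x0a,0xac,0xd3,0x21}
#3 dst[0x15+6] := {0x72,0xb6,0xaa,0xc2,0x0b,0xdc}
#4 dst[0x1a+8] := {0x06,0x20,0x43,0x4b,0x93,0x5e,0x58,0x72}
query mem[0x27]=0x0a, mem[0x25]=0x0e, mem[0x17]=0xaa, mem[0x07]=0x93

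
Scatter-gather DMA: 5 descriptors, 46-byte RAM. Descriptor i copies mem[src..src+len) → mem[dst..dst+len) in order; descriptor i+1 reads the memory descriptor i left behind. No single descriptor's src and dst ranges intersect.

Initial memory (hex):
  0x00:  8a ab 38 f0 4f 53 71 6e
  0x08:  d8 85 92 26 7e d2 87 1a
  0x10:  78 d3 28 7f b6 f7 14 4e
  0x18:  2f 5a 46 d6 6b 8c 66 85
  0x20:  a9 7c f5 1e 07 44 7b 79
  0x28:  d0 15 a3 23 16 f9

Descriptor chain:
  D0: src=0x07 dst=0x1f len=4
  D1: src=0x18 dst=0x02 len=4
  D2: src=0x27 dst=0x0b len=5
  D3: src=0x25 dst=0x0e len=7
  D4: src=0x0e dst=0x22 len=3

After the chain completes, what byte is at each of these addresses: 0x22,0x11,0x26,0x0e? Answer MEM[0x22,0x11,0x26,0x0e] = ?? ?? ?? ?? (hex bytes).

MEM[0x22,0x11,0x26,0x0e] = 44 d0 7b 44

#0 dst[0x1f+4] := {0x6e,0xd8,0x85,0x92}
#1 dst[0x02+4] := {0x2f,0x5a,0x46,0xd6}
#2 dst[0x0b+5] := {0x79,0xd0,0x15,0xa3,0x23}
#3 dst[0x0e+7] := {0x44,0x7b,0x79,0xd0,0x15,0xa3,0x23}
#4 dst[0x22+3] := {0x44,0x7b,0x79}
query mem[0x22]=0x44, mem[0x11]=0xd0, mem[0x26]=0x7b, mem[0x0e]=0x44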